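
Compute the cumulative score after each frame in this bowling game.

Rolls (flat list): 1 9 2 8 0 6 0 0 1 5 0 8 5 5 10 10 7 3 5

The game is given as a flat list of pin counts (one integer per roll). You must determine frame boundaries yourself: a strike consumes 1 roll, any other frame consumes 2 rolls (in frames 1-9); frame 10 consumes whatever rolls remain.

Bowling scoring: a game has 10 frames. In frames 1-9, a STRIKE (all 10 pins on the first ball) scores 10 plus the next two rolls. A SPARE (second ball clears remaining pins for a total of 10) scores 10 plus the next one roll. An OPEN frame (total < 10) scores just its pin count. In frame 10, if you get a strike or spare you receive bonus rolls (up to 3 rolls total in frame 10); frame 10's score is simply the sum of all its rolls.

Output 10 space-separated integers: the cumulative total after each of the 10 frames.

Frame 1: SPARE (1+9=10). 10 + next roll (2) = 12. Cumulative: 12
Frame 2: SPARE (2+8=10). 10 + next roll (0) = 10. Cumulative: 22
Frame 3: OPEN (0+6=6). Cumulative: 28
Frame 4: OPEN (0+0=0). Cumulative: 28
Frame 5: OPEN (1+5=6). Cumulative: 34
Frame 6: OPEN (0+8=8). Cumulative: 42
Frame 7: SPARE (5+5=10). 10 + next roll (10) = 20. Cumulative: 62
Frame 8: STRIKE. 10 + next two rolls (10+7) = 27. Cumulative: 89
Frame 9: STRIKE. 10 + next two rolls (7+3) = 20. Cumulative: 109
Frame 10: SPARE. Sum of all frame-10 rolls (7+3+5) = 15. Cumulative: 124

Answer: 12 22 28 28 34 42 62 89 109 124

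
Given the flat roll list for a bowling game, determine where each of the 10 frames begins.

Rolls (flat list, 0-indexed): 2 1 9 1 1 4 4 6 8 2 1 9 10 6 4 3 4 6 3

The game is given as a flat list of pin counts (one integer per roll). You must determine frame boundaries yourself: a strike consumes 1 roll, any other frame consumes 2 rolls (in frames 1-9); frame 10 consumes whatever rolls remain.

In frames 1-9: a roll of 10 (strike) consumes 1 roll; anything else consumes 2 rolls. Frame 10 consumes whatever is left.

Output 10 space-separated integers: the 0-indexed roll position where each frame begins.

Frame 1 starts at roll index 0: rolls=2,1 (sum=3), consumes 2 rolls
Frame 2 starts at roll index 2: rolls=9,1 (sum=10), consumes 2 rolls
Frame 3 starts at roll index 4: rolls=1,4 (sum=5), consumes 2 rolls
Frame 4 starts at roll index 6: rolls=4,6 (sum=10), consumes 2 rolls
Frame 5 starts at roll index 8: rolls=8,2 (sum=10), consumes 2 rolls
Frame 6 starts at roll index 10: rolls=1,9 (sum=10), consumes 2 rolls
Frame 7 starts at roll index 12: roll=10 (strike), consumes 1 roll
Frame 8 starts at roll index 13: rolls=6,4 (sum=10), consumes 2 rolls
Frame 9 starts at roll index 15: rolls=3,4 (sum=7), consumes 2 rolls
Frame 10 starts at roll index 17: 2 remaining rolls

Answer: 0 2 4 6 8 10 12 13 15 17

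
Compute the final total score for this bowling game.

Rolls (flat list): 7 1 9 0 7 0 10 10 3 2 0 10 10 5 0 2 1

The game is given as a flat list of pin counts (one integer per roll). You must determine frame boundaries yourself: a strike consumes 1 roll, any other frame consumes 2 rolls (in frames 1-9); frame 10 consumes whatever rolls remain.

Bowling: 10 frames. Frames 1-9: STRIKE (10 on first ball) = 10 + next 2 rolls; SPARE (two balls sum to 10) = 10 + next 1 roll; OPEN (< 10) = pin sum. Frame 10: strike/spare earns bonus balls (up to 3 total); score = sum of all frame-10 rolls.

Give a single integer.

Answer: 110

Derivation:
Frame 1: OPEN (7+1=8). Cumulative: 8
Frame 2: OPEN (9+0=9). Cumulative: 17
Frame 3: OPEN (7+0=7). Cumulative: 24
Frame 4: STRIKE. 10 + next two rolls (10+3) = 23. Cumulative: 47
Frame 5: STRIKE. 10 + next two rolls (3+2) = 15. Cumulative: 62
Frame 6: OPEN (3+2=5). Cumulative: 67
Frame 7: SPARE (0+10=10). 10 + next roll (10) = 20. Cumulative: 87
Frame 8: STRIKE. 10 + next two rolls (5+0) = 15. Cumulative: 102
Frame 9: OPEN (5+0=5). Cumulative: 107
Frame 10: OPEN. Sum of all frame-10 rolls (2+1) = 3. Cumulative: 110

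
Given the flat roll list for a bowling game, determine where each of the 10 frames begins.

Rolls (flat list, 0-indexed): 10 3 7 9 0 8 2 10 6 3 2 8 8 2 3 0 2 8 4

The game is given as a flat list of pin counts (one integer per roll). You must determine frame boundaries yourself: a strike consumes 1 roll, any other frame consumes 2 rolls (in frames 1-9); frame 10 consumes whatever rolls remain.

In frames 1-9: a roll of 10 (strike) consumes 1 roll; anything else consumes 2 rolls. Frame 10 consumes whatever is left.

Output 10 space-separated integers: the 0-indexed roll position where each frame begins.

Frame 1 starts at roll index 0: roll=10 (strike), consumes 1 roll
Frame 2 starts at roll index 1: rolls=3,7 (sum=10), consumes 2 rolls
Frame 3 starts at roll index 3: rolls=9,0 (sum=9), consumes 2 rolls
Frame 4 starts at roll index 5: rolls=8,2 (sum=10), consumes 2 rolls
Frame 5 starts at roll index 7: roll=10 (strike), consumes 1 roll
Frame 6 starts at roll index 8: rolls=6,3 (sum=9), consumes 2 rolls
Frame 7 starts at roll index 10: rolls=2,8 (sum=10), consumes 2 rolls
Frame 8 starts at roll index 12: rolls=8,2 (sum=10), consumes 2 rolls
Frame 9 starts at roll index 14: rolls=3,0 (sum=3), consumes 2 rolls
Frame 10 starts at roll index 16: 3 remaining rolls

Answer: 0 1 3 5 7 8 10 12 14 16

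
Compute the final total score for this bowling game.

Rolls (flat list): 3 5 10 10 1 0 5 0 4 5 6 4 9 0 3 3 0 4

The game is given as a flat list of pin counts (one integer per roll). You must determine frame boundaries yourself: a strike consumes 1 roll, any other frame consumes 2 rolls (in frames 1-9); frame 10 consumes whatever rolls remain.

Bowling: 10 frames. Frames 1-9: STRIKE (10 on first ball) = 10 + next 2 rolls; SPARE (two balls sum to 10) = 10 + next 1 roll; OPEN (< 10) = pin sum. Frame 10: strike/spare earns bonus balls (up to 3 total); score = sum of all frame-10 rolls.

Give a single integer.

Frame 1: OPEN (3+5=8). Cumulative: 8
Frame 2: STRIKE. 10 + next two rolls (10+1) = 21. Cumulative: 29
Frame 3: STRIKE. 10 + next two rolls (1+0) = 11. Cumulative: 40
Frame 4: OPEN (1+0=1). Cumulative: 41
Frame 5: OPEN (5+0=5). Cumulative: 46
Frame 6: OPEN (4+5=9). Cumulative: 55
Frame 7: SPARE (6+4=10). 10 + next roll (9) = 19. Cumulative: 74
Frame 8: OPEN (9+0=9). Cumulative: 83
Frame 9: OPEN (3+3=6). Cumulative: 89
Frame 10: OPEN. Sum of all frame-10 rolls (0+4) = 4. Cumulative: 93

Answer: 93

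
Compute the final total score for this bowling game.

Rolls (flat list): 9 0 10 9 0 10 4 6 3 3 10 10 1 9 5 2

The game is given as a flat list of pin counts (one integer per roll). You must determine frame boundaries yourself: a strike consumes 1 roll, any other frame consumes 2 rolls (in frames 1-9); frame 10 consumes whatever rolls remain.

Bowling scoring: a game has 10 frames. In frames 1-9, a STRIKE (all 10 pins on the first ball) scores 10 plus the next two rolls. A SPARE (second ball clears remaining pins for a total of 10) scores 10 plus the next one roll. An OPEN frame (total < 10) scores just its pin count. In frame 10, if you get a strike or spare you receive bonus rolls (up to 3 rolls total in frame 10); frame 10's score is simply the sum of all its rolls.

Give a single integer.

Frame 1: OPEN (9+0=9). Cumulative: 9
Frame 2: STRIKE. 10 + next two rolls (9+0) = 19. Cumulative: 28
Frame 3: OPEN (9+0=9). Cumulative: 37
Frame 4: STRIKE. 10 + next two rolls (4+6) = 20. Cumulative: 57
Frame 5: SPARE (4+6=10). 10 + next roll (3) = 13. Cumulative: 70
Frame 6: OPEN (3+3=6). Cumulative: 76
Frame 7: STRIKE. 10 + next two rolls (10+1) = 21. Cumulative: 97
Frame 8: STRIKE. 10 + next two rolls (1+9) = 20. Cumulative: 117
Frame 9: SPARE (1+9=10). 10 + next roll (5) = 15. Cumulative: 132
Frame 10: OPEN. Sum of all frame-10 rolls (5+2) = 7. Cumulative: 139

Answer: 139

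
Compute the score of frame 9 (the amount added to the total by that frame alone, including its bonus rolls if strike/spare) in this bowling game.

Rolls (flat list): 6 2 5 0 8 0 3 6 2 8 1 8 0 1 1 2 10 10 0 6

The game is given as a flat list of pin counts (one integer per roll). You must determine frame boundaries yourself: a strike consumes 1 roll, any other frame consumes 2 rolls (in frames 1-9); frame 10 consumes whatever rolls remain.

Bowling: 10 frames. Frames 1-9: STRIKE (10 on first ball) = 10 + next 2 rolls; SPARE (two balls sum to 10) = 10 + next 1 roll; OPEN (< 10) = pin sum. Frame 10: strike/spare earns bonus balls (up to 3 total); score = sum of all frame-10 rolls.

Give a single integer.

Answer: 20

Derivation:
Frame 1: OPEN (6+2=8). Cumulative: 8
Frame 2: OPEN (5+0=5). Cumulative: 13
Frame 3: OPEN (8+0=8). Cumulative: 21
Frame 4: OPEN (3+6=9). Cumulative: 30
Frame 5: SPARE (2+8=10). 10 + next roll (1) = 11. Cumulative: 41
Frame 6: OPEN (1+8=9). Cumulative: 50
Frame 7: OPEN (0+1=1). Cumulative: 51
Frame 8: OPEN (1+2=3). Cumulative: 54
Frame 9: STRIKE. 10 + next two rolls (10+0) = 20. Cumulative: 74
Frame 10: STRIKE. Sum of all frame-10 rolls (10+0+6) = 16. Cumulative: 90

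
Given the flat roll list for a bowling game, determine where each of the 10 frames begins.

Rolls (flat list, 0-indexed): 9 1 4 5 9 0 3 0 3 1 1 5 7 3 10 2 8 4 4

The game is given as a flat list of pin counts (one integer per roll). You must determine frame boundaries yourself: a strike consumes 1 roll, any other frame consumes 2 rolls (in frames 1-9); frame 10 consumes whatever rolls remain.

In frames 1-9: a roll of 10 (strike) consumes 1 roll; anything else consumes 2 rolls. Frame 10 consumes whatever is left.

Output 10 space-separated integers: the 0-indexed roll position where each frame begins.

Answer: 0 2 4 6 8 10 12 14 15 17

Derivation:
Frame 1 starts at roll index 0: rolls=9,1 (sum=10), consumes 2 rolls
Frame 2 starts at roll index 2: rolls=4,5 (sum=9), consumes 2 rolls
Frame 3 starts at roll index 4: rolls=9,0 (sum=9), consumes 2 rolls
Frame 4 starts at roll index 6: rolls=3,0 (sum=3), consumes 2 rolls
Frame 5 starts at roll index 8: rolls=3,1 (sum=4), consumes 2 rolls
Frame 6 starts at roll index 10: rolls=1,5 (sum=6), consumes 2 rolls
Frame 7 starts at roll index 12: rolls=7,3 (sum=10), consumes 2 rolls
Frame 8 starts at roll index 14: roll=10 (strike), consumes 1 roll
Frame 9 starts at roll index 15: rolls=2,8 (sum=10), consumes 2 rolls
Frame 10 starts at roll index 17: 2 remaining rolls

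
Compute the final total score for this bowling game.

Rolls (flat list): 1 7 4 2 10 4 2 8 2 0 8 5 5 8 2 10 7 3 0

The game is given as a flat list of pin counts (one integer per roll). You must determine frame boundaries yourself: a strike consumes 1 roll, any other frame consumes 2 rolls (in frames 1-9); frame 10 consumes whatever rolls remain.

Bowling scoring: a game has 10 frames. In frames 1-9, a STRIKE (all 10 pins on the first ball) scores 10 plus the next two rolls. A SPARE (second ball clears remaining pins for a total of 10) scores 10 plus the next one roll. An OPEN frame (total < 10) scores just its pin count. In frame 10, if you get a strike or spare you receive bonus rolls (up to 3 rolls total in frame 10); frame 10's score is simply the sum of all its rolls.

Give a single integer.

Answer: 122

Derivation:
Frame 1: OPEN (1+7=8). Cumulative: 8
Frame 2: OPEN (4+2=6). Cumulative: 14
Frame 3: STRIKE. 10 + next two rolls (4+2) = 16. Cumulative: 30
Frame 4: OPEN (4+2=6). Cumulative: 36
Frame 5: SPARE (8+2=10). 10 + next roll (0) = 10. Cumulative: 46
Frame 6: OPEN (0+8=8). Cumulative: 54
Frame 7: SPARE (5+5=10). 10 + next roll (8) = 18. Cumulative: 72
Frame 8: SPARE (8+2=10). 10 + next roll (10) = 20. Cumulative: 92
Frame 9: STRIKE. 10 + next two rolls (7+3) = 20. Cumulative: 112
Frame 10: SPARE. Sum of all frame-10 rolls (7+3+0) = 10. Cumulative: 122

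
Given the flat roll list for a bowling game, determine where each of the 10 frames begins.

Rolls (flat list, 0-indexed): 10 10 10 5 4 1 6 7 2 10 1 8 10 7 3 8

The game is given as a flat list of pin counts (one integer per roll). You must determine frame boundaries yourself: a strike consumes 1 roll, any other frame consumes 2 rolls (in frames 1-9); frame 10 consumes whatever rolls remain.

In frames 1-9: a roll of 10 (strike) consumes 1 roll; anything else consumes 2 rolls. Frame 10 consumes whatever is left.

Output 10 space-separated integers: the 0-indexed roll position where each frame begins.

Frame 1 starts at roll index 0: roll=10 (strike), consumes 1 roll
Frame 2 starts at roll index 1: roll=10 (strike), consumes 1 roll
Frame 3 starts at roll index 2: roll=10 (strike), consumes 1 roll
Frame 4 starts at roll index 3: rolls=5,4 (sum=9), consumes 2 rolls
Frame 5 starts at roll index 5: rolls=1,6 (sum=7), consumes 2 rolls
Frame 6 starts at roll index 7: rolls=7,2 (sum=9), consumes 2 rolls
Frame 7 starts at roll index 9: roll=10 (strike), consumes 1 roll
Frame 8 starts at roll index 10: rolls=1,8 (sum=9), consumes 2 rolls
Frame 9 starts at roll index 12: roll=10 (strike), consumes 1 roll
Frame 10 starts at roll index 13: 3 remaining rolls

Answer: 0 1 2 3 5 7 9 10 12 13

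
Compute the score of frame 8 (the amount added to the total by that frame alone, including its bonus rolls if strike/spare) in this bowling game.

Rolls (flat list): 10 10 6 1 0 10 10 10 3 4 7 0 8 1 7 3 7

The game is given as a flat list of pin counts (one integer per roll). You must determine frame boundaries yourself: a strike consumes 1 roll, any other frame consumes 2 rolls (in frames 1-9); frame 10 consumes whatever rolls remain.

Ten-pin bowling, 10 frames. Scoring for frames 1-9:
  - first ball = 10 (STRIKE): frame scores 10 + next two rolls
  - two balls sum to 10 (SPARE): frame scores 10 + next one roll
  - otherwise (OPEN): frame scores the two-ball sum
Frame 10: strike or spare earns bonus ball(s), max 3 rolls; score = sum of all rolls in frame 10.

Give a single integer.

Answer: 7

Derivation:
Frame 1: STRIKE. 10 + next two rolls (10+6) = 26. Cumulative: 26
Frame 2: STRIKE. 10 + next two rolls (6+1) = 17. Cumulative: 43
Frame 3: OPEN (6+1=7). Cumulative: 50
Frame 4: SPARE (0+10=10). 10 + next roll (10) = 20. Cumulative: 70
Frame 5: STRIKE. 10 + next two rolls (10+3) = 23. Cumulative: 93
Frame 6: STRIKE. 10 + next two rolls (3+4) = 17. Cumulative: 110
Frame 7: OPEN (3+4=7). Cumulative: 117
Frame 8: OPEN (7+0=7). Cumulative: 124
Frame 9: OPEN (8+1=9). Cumulative: 133
Frame 10: SPARE. Sum of all frame-10 rolls (7+3+7) = 17. Cumulative: 150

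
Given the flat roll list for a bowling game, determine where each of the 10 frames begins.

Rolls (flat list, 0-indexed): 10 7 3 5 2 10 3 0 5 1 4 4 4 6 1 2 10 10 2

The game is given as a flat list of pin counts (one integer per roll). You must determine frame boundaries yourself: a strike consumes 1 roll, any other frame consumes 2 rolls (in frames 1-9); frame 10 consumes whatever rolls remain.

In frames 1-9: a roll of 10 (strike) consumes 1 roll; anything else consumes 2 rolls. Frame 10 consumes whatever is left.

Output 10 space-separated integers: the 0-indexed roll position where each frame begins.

Answer: 0 1 3 5 6 8 10 12 14 16

Derivation:
Frame 1 starts at roll index 0: roll=10 (strike), consumes 1 roll
Frame 2 starts at roll index 1: rolls=7,3 (sum=10), consumes 2 rolls
Frame 3 starts at roll index 3: rolls=5,2 (sum=7), consumes 2 rolls
Frame 4 starts at roll index 5: roll=10 (strike), consumes 1 roll
Frame 5 starts at roll index 6: rolls=3,0 (sum=3), consumes 2 rolls
Frame 6 starts at roll index 8: rolls=5,1 (sum=6), consumes 2 rolls
Frame 7 starts at roll index 10: rolls=4,4 (sum=8), consumes 2 rolls
Frame 8 starts at roll index 12: rolls=4,6 (sum=10), consumes 2 rolls
Frame 9 starts at roll index 14: rolls=1,2 (sum=3), consumes 2 rolls
Frame 10 starts at roll index 16: 3 remaining rolls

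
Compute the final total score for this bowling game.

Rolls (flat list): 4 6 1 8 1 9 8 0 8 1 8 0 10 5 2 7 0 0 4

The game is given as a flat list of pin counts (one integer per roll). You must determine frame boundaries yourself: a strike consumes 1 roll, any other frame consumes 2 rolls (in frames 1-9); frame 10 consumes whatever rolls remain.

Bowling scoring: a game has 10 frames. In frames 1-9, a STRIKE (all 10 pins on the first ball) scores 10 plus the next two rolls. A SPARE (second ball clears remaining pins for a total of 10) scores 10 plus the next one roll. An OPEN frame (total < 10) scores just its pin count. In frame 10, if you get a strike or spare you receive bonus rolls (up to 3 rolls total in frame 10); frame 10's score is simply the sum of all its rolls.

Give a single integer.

Frame 1: SPARE (4+6=10). 10 + next roll (1) = 11. Cumulative: 11
Frame 2: OPEN (1+8=9). Cumulative: 20
Frame 3: SPARE (1+9=10). 10 + next roll (8) = 18. Cumulative: 38
Frame 4: OPEN (8+0=8). Cumulative: 46
Frame 5: OPEN (8+1=9). Cumulative: 55
Frame 6: OPEN (8+0=8). Cumulative: 63
Frame 7: STRIKE. 10 + next two rolls (5+2) = 17. Cumulative: 80
Frame 8: OPEN (5+2=7). Cumulative: 87
Frame 9: OPEN (7+0=7). Cumulative: 94
Frame 10: OPEN. Sum of all frame-10 rolls (0+4) = 4. Cumulative: 98

Answer: 98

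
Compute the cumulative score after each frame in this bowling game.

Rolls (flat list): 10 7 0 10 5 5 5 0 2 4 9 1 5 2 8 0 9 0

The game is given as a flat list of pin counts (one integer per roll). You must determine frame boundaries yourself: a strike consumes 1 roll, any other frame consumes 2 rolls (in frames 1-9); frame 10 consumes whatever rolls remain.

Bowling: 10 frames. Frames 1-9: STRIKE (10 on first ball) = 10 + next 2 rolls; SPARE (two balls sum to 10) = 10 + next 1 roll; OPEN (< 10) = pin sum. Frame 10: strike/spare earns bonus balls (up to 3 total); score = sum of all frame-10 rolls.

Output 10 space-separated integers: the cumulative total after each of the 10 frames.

Frame 1: STRIKE. 10 + next two rolls (7+0) = 17. Cumulative: 17
Frame 2: OPEN (7+0=7). Cumulative: 24
Frame 3: STRIKE. 10 + next two rolls (5+5) = 20. Cumulative: 44
Frame 4: SPARE (5+5=10). 10 + next roll (5) = 15. Cumulative: 59
Frame 5: OPEN (5+0=5). Cumulative: 64
Frame 6: OPEN (2+4=6). Cumulative: 70
Frame 7: SPARE (9+1=10). 10 + next roll (5) = 15. Cumulative: 85
Frame 8: OPEN (5+2=7). Cumulative: 92
Frame 9: OPEN (8+0=8). Cumulative: 100
Frame 10: OPEN. Sum of all frame-10 rolls (9+0) = 9. Cumulative: 109

Answer: 17 24 44 59 64 70 85 92 100 109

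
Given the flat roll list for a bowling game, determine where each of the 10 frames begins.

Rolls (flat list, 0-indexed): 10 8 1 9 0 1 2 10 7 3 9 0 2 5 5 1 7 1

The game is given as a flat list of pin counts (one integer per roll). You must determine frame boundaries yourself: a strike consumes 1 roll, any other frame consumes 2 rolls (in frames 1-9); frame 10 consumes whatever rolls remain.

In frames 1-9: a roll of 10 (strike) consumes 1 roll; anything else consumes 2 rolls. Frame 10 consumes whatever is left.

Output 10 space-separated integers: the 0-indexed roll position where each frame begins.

Frame 1 starts at roll index 0: roll=10 (strike), consumes 1 roll
Frame 2 starts at roll index 1: rolls=8,1 (sum=9), consumes 2 rolls
Frame 3 starts at roll index 3: rolls=9,0 (sum=9), consumes 2 rolls
Frame 4 starts at roll index 5: rolls=1,2 (sum=3), consumes 2 rolls
Frame 5 starts at roll index 7: roll=10 (strike), consumes 1 roll
Frame 6 starts at roll index 8: rolls=7,3 (sum=10), consumes 2 rolls
Frame 7 starts at roll index 10: rolls=9,0 (sum=9), consumes 2 rolls
Frame 8 starts at roll index 12: rolls=2,5 (sum=7), consumes 2 rolls
Frame 9 starts at roll index 14: rolls=5,1 (sum=6), consumes 2 rolls
Frame 10 starts at roll index 16: 2 remaining rolls

Answer: 0 1 3 5 7 8 10 12 14 16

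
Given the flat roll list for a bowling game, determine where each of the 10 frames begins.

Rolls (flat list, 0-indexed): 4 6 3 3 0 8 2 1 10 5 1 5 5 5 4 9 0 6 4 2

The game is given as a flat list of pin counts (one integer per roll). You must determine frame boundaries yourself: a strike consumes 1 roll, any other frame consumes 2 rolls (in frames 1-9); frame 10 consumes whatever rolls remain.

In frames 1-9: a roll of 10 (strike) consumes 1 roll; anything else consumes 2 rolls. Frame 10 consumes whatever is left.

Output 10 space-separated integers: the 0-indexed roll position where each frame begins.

Answer: 0 2 4 6 8 9 11 13 15 17

Derivation:
Frame 1 starts at roll index 0: rolls=4,6 (sum=10), consumes 2 rolls
Frame 2 starts at roll index 2: rolls=3,3 (sum=6), consumes 2 rolls
Frame 3 starts at roll index 4: rolls=0,8 (sum=8), consumes 2 rolls
Frame 4 starts at roll index 6: rolls=2,1 (sum=3), consumes 2 rolls
Frame 5 starts at roll index 8: roll=10 (strike), consumes 1 roll
Frame 6 starts at roll index 9: rolls=5,1 (sum=6), consumes 2 rolls
Frame 7 starts at roll index 11: rolls=5,5 (sum=10), consumes 2 rolls
Frame 8 starts at roll index 13: rolls=5,4 (sum=9), consumes 2 rolls
Frame 9 starts at roll index 15: rolls=9,0 (sum=9), consumes 2 rolls
Frame 10 starts at roll index 17: 3 remaining rolls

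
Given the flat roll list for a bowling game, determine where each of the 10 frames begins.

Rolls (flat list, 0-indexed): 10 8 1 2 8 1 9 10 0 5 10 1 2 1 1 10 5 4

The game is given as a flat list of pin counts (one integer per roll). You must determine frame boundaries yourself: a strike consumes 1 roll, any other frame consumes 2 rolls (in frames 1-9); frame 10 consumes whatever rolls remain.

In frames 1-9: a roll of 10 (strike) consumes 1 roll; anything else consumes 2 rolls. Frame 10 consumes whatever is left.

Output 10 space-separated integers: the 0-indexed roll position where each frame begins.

Answer: 0 1 3 5 7 8 10 11 13 15

Derivation:
Frame 1 starts at roll index 0: roll=10 (strike), consumes 1 roll
Frame 2 starts at roll index 1: rolls=8,1 (sum=9), consumes 2 rolls
Frame 3 starts at roll index 3: rolls=2,8 (sum=10), consumes 2 rolls
Frame 4 starts at roll index 5: rolls=1,9 (sum=10), consumes 2 rolls
Frame 5 starts at roll index 7: roll=10 (strike), consumes 1 roll
Frame 6 starts at roll index 8: rolls=0,5 (sum=5), consumes 2 rolls
Frame 7 starts at roll index 10: roll=10 (strike), consumes 1 roll
Frame 8 starts at roll index 11: rolls=1,2 (sum=3), consumes 2 rolls
Frame 9 starts at roll index 13: rolls=1,1 (sum=2), consumes 2 rolls
Frame 10 starts at roll index 15: 3 remaining rolls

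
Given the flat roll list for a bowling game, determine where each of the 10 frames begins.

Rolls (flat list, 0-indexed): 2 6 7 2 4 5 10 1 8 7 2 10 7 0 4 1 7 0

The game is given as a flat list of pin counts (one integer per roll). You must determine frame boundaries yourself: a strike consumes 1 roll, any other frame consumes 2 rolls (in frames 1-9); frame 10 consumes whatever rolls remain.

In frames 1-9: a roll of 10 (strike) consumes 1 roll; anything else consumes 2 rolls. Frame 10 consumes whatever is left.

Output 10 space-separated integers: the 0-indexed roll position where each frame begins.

Answer: 0 2 4 6 7 9 11 12 14 16

Derivation:
Frame 1 starts at roll index 0: rolls=2,6 (sum=8), consumes 2 rolls
Frame 2 starts at roll index 2: rolls=7,2 (sum=9), consumes 2 rolls
Frame 3 starts at roll index 4: rolls=4,5 (sum=9), consumes 2 rolls
Frame 4 starts at roll index 6: roll=10 (strike), consumes 1 roll
Frame 5 starts at roll index 7: rolls=1,8 (sum=9), consumes 2 rolls
Frame 6 starts at roll index 9: rolls=7,2 (sum=9), consumes 2 rolls
Frame 7 starts at roll index 11: roll=10 (strike), consumes 1 roll
Frame 8 starts at roll index 12: rolls=7,0 (sum=7), consumes 2 rolls
Frame 9 starts at roll index 14: rolls=4,1 (sum=5), consumes 2 rolls
Frame 10 starts at roll index 16: 2 remaining rolls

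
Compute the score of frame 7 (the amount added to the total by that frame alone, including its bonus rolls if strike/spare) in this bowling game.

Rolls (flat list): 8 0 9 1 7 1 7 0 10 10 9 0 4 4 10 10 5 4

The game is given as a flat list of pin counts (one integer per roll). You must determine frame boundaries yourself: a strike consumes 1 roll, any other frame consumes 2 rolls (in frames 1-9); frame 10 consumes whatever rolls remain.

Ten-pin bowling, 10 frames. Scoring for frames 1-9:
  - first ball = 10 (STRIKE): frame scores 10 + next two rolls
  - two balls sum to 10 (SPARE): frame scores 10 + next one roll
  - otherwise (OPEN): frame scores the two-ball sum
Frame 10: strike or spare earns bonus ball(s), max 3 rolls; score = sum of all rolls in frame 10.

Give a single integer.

Answer: 9

Derivation:
Frame 1: OPEN (8+0=8). Cumulative: 8
Frame 2: SPARE (9+1=10). 10 + next roll (7) = 17. Cumulative: 25
Frame 3: OPEN (7+1=8). Cumulative: 33
Frame 4: OPEN (7+0=7). Cumulative: 40
Frame 5: STRIKE. 10 + next two rolls (10+9) = 29. Cumulative: 69
Frame 6: STRIKE. 10 + next two rolls (9+0) = 19. Cumulative: 88
Frame 7: OPEN (9+0=9). Cumulative: 97
Frame 8: OPEN (4+4=8). Cumulative: 105
Frame 9: STRIKE. 10 + next two rolls (10+5) = 25. Cumulative: 130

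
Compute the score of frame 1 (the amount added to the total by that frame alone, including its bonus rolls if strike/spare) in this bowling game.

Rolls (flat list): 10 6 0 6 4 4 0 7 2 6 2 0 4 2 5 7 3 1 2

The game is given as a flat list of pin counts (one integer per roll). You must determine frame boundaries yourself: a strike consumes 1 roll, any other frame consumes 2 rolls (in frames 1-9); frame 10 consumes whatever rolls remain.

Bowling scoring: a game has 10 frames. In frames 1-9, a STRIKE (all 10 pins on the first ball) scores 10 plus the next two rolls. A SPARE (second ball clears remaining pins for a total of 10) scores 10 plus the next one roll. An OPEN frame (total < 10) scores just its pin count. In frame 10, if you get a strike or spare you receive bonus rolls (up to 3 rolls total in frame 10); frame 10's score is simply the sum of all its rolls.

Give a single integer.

Frame 1: STRIKE. 10 + next two rolls (6+0) = 16. Cumulative: 16
Frame 2: OPEN (6+0=6). Cumulative: 22
Frame 3: SPARE (6+4=10). 10 + next roll (4) = 14. Cumulative: 36

Answer: 16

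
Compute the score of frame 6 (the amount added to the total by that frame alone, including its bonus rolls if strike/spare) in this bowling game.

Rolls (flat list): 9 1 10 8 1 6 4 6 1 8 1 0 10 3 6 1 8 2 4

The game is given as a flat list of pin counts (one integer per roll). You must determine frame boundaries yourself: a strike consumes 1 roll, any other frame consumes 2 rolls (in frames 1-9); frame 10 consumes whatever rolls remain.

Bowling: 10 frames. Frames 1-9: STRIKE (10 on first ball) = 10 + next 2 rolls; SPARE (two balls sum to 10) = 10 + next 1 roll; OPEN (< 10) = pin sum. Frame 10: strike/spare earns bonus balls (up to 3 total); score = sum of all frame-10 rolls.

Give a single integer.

Frame 1: SPARE (9+1=10). 10 + next roll (10) = 20. Cumulative: 20
Frame 2: STRIKE. 10 + next two rolls (8+1) = 19. Cumulative: 39
Frame 3: OPEN (8+1=9). Cumulative: 48
Frame 4: SPARE (6+4=10). 10 + next roll (6) = 16. Cumulative: 64
Frame 5: OPEN (6+1=7). Cumulative: 71
Frame 6: OPEN (8+1=9). Cumulative: 80
Frame 7: SPARE (0+10=10). 10 + next roll (3) = 13. Cumulative: 93
Frame 8: OPEN (3+6=9). Cumulative: 102

Answer: 9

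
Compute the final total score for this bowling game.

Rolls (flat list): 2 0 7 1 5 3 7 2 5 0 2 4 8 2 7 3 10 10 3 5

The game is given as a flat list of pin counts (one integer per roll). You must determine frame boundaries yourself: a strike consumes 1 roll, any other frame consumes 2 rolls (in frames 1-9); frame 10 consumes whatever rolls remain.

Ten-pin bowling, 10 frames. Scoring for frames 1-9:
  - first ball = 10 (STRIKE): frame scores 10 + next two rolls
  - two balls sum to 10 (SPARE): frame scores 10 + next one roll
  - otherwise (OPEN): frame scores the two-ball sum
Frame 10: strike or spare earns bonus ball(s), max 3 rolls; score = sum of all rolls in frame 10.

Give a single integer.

Frame 1: OPEN (2+0=2). Cumulative: 2
Frame 2: OPEN (7+1=8). Cumulative: 10
Frame 3: OPEN (5+3=8). Cumulative: 18
Frame 4: OPEN (7+2=9). Cumulative: 27
Frame 5: OPEN (5+0=5). Cumulative: 32
Frame 6: OPEN (2+4=6). Cumulative: 38
Frame 7: SPARE (8+2=10). 10 + next roll (7) = 17. Cumulative: 55
Frame 8: SPARE (7+3=10). 10 + next roll (10) = 20. Cumulative: 75
Frame 9: STRIKE. 10 + next two rolls (10+3) = 23. Cumulative: 98
Frame 10: STRIKE. Sum of all frame-10 rolls (10+3+5) = 18. Cumulative: 116

Answer: 116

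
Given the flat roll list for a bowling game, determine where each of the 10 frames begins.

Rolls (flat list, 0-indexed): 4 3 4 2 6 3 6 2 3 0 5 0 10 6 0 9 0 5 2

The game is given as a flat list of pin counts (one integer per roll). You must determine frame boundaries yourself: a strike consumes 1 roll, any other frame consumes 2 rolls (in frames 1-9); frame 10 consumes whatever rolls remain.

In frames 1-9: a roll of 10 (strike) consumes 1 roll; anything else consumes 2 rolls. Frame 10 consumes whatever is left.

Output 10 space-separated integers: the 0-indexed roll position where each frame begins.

Frame 1 starts at roll index 0: rolls=4,3 (sum=7), consumes 2 rolls
Frame 2 starts at roll index 2: rolls=4,2 (sum=6), consumes 2 rolls
Frame 3 starts at roll index 4: rolls=6,3 (sum=9), consumes 2 rolls
Frame 4 starts at roll index 6: rolls=6,2 (sum=8), consumes 2 rolls
Frame 5 starts at roll index 8: rolls=3,0 (sum=3), consumes 2 rolls
Frame 6 starts at roll index 10: rolls=5,0 (sum=5), consumes 2 rolls
Frame 7 starts at roll index 12: roll=10 (strike), consumes 1 roll
Frame 8 starts at roll index 13: rolls=6,0 (sum=6), consumes 2 rolls
Frame 9 starts at roll index 15: rolls=9,0 (sum=9), consumes 2 rolls
Frame 10 starts at roll index 17: 2 remaining rolls

Answer: 0 2 4 6 8 10 12 13 15 17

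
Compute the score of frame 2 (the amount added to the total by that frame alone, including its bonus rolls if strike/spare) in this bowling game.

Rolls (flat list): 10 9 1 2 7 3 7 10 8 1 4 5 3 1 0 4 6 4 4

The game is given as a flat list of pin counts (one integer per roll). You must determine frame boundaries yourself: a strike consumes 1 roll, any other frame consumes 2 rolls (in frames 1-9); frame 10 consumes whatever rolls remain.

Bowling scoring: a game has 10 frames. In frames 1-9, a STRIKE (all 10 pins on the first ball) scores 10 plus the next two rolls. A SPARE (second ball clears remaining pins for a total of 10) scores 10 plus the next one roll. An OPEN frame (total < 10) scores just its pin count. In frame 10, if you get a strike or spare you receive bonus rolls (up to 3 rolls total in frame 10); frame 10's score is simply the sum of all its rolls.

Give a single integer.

Answer: 12

Derivation:
Frame 1: STRIKE. 10 + next two rolls (9+1) = 20. Cumulative: 20
Frame 2: SPARE (9+1=10). 10 + next roll (2) = 12. Cumulative: 32
Frame 3: OPEN (2+7=9). Cumulative: 41
Frame 4: SPARE (3+7=10). 10 + next roll (10) = 20. Cumulative: 61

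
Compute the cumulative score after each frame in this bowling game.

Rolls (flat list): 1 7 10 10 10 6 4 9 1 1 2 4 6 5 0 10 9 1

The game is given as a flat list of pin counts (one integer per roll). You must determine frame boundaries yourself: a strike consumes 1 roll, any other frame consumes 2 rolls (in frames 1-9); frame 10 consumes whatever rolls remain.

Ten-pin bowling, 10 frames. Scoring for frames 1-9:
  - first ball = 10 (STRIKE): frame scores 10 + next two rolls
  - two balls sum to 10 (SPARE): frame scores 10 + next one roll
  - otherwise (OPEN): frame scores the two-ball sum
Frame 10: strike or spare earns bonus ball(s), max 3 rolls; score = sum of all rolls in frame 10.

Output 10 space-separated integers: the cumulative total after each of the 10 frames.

Frame 1: OPEN (1+7=8). Cumulative: 8
Frame 2: STRIKE. 10 + next two rolls (10+10) = 30. Cumulative: 38
Frame 3: STRIKE. 10 + next two rolls (10+6) = 26. Cumulative: 64
Frame 4: STRIKE. 10 + next two rolls (6+4) = 20. Cumulative: 84
Frame 5: SPARE (6+4=10). 10 + next roll (9) = 19. Cumulative: 103
Frame 6: SPARE (9+1=10). 10 + next roll (1) = 11. Cumulative: 114
Frame 7: OPEN (1+2=3). Cumulative: 117
Frame 8: SPARE (4+6=10). 10 + next roll (5) = 15. Cumulative: 132
Frame 9: OPEN (5+0=5). Cumulative: 137
Frame 10: STRIKE. Sum of all frame-10 rolls (10+9+1) = 20. Cumulative: 157

Answer: 8 38 64 84 103 114 117 132 137 157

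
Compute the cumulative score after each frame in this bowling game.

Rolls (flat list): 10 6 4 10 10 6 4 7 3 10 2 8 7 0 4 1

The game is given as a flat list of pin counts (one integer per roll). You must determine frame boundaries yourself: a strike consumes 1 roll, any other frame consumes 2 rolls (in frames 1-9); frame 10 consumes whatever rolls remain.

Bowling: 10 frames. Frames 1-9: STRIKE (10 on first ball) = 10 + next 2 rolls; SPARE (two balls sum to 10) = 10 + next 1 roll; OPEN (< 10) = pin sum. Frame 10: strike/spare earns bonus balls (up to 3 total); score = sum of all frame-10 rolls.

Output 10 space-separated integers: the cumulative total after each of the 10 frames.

Frame 1: STRIKE. 10 + next two rolls (6+4) = 20. Cumulative: 20
Frame 2: SPARE (6+4=10). 10 + next roll (10) = 20. Cumulative: 40
Frame 3: STRIKE. 10 + next two rolls (10+6) = 26. Cumulative: 66
Frame 4: STRIKE. 10 + next two rolls (6+4) = 20. Cumulative: 86
Frame 5: SPARE (6+4=10). 10 + next roll (7) = 17. Cumulative: 103
Frame 6: SPARE (7+3=10). 10 + next roll (10) = 20. Cumulative: 123
Frame 7: STRIKE. 10 + next two rolls (2+8) = 20. Cumulative: 143
Frame 8: SPARE (2+8=10). 10 + next roll (7) = 17. Cumulative: 160
Frame 9: OPEN (7+0=7). Cumulative: 167
Frame 10: OPEN. Sum of all frame-10 rolls (4+1) = 5. Cumulative: 172

Answer: 20 40 66 86 103 123 143 160 167 172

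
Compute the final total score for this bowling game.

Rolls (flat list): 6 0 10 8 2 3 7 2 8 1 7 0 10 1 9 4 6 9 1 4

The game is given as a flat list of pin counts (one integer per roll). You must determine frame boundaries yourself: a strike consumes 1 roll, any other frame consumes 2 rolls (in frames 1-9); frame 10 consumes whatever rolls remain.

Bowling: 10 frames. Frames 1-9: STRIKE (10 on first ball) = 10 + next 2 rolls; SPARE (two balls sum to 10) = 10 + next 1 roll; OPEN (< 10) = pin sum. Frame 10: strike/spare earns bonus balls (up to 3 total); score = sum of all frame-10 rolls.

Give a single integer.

Answer: 128

Derivation:
Frame 1: OPEN (6+0=6). Cumulative: 6
Frame 2: STRIKE. 10 + next two rolls (8+2) = 20. Cumulative: 26
Frame 3: SPARE (8+2=10). 10 + next roll (3) = 13. Cumulative: 39
Frame 4: SPARE (3+7=10). 10 + next roll (2) = 12. Cumulative: 51
Frame 5: SPARE (2+8=10). 10 + next roll (1) = 11. Cumulative: 62
Frame 6: OPEN (1+7=8). Cumulative: 70
Frame 7: SPARE (0+10=10). 10 + next roll (1) = 11. Cumulative: 81
Frame 8: SPARE (1+9=10). 10 + next roll (4) = 14. Cumulative: 95
Frame 9: SPARE (4+6=10). 10 + next roll (9) = 19. Cumulative: 114
Frame 10: SPARE. Sum of all frame-10 rolls (9+1+4) = 14. Cumulative: 128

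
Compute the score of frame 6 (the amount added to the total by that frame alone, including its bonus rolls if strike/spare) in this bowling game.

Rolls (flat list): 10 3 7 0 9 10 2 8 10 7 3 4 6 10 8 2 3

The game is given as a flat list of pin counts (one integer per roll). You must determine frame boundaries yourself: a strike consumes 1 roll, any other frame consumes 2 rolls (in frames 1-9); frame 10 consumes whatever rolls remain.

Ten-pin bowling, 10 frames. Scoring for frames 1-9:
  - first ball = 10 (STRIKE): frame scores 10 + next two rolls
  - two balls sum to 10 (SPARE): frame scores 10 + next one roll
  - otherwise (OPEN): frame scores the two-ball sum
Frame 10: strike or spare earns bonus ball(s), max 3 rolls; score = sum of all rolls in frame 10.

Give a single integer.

Answer: 20

Derivation:
Frame 1: STRIKE. 10 + next two rolls (3+7) = 20. Cumulative: 20
Frame 2: SPARE (3+7=10). 10 + next roll (0) = 10. Cumulative: 30
Frame 3: OPEN (0+9=9). Cumulative: 39
Frame 4: STRIKE. 10 + next two rolls (2+8) = 20. Cumulative: 59
Frame 5: SPARE (2+8=10). 10 + next roll (10) = 20. Cumulative: 79
Frame 6: STRIKE. 10 + next two rolls (7+3) = 20. Cumulative: 99
Frame 7: SPARE (7+3=10). 10 + next roll (4) = 14. Cumulative: 113
Frame 8: SPARE (4+6=10). 10 + next roll (10) = 20. Cumulative: 133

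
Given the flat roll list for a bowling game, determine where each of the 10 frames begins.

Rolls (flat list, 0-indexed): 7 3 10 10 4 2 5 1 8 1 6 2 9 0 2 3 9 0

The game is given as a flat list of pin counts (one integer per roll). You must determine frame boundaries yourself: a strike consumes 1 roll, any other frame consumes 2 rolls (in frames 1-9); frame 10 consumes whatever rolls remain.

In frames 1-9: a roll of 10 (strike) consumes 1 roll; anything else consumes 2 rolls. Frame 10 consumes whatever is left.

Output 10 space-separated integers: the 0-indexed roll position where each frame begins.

Frame 1 starts at roll index 0: rolls=7,3 (sum=10), consumes 2 rolls
Frame 2 starts at roll index 2: roll=10 (strike), consumes 1 roll
Frame 3 starts at roll index 3: roll=10 (strike), consumes 1 roll
Frame 4 starts at roll index 4: rolls=4,2 (sum=6), consumes 2 rolls
Frame 5 starts at roll index 6: rolls=5,1 (sum=6), consumes 2 rolls
Frame 6 starts at roll index 8: rolls=8,1 (sum=9), consumes 2 rolls
Frame 7 starts at roll index 10: rolls=6,2 (sum=8), consumes 2 rolls
Frame 8 starts at roll index 12: rolls=9,0 (sum=9), consumes 2 rolls
Frame 9 starts at roll index 14: rolls=2,3 (sum=5), consumes 2 rolls
Frame 10 starts at roll index 16: 2 remaining rolls

Answer: 0 2 3 4 6 8 10 12 14 16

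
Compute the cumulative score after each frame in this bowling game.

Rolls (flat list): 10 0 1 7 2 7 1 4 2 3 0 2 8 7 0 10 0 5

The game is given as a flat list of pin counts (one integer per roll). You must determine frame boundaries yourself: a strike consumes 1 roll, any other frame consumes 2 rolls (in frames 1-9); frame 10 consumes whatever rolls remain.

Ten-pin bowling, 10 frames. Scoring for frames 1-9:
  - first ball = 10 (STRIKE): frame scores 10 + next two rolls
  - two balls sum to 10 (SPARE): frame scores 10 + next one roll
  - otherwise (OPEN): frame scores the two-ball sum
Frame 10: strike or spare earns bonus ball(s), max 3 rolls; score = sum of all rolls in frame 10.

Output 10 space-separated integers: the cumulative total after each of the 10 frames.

Answer: 11 12 21 29 35 38 55 62 77 82

Derivation:
Frame 1: STRIKE. 10 + next two rolls (0+1) = 11. Cumulative: 11
Frame 2: OPEN (0+1=1). Cumulative: 12
Frame 3: OPEN (7+2=9). Cumulative: 21
Frame 4: OPEN (7+1=8). Cumulative: 29
Frame 5: OPEN (4+2=6). Cumulative: 35
Frame 6: OPEN (3+0=3). Cumulative: 38
Frame 7: SPARE (2+8=10). 10 + next roll (7) = 17. Cumulative: 55
Frame 8: OPEN (7+0=7). Cumulative: 62
Frame 9: STRIKE. 10 + next two rolls (0+5) = 15. Cumulative: 77
Frame 10: OPEN. Sum of all frame-10 rolls (0+5) = 5. Cumulative: 82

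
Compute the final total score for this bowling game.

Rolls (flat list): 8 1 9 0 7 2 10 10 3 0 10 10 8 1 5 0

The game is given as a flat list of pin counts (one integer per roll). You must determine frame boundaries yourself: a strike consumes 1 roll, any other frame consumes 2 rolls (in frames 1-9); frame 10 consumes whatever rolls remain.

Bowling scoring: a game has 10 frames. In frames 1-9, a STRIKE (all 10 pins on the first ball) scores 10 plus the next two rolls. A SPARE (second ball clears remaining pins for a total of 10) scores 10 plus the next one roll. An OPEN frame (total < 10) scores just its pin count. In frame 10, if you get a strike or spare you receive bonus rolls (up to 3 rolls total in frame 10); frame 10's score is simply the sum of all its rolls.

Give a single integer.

Frame 1: OPEN (8+1=9). Cumulative: 9
Frame 2: OPEN (9+0=9). Cumulative: 18
Frame 3: OPEN (7+2=9). Cumulative: 27
Frame 4: STRIKE. 10 + next two rolls (10+3) = 23. Cumulative: 50
Frame 5: STRIKE. 10 + next two rolls (3+0) = 13. Cumulative: 63
Frame 6: OPEN (3+0=3). Cumulative: 66
Frame 7: STRIKE. 10 + next two rolls (10+8) = 28. Cumulative: 94
Frame 8: STRIKE. 10 + next two rolls (8+1) = 19. Cumulative: 113
Frame 9: OPEN (8+1=9). Cumulative: 122
Frame 10: OPEN. Sum of all frame-10 rolls (5+0) = 5. Cumulative: 127

Answer: 127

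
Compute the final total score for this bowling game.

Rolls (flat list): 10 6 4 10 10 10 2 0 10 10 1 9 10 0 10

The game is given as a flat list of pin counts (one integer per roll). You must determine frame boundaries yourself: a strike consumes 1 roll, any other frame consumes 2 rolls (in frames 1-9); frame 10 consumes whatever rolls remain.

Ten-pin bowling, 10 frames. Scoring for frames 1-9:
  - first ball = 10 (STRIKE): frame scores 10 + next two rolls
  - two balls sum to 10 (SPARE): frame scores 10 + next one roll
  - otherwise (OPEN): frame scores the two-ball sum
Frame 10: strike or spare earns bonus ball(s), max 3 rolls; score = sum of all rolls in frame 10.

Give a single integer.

Frame 1: STRIKE. 10 + next two rolls (6+4) = 20. Cumulative: 20
Frame 2: SPARE (6+4=10). 10 + next roll (10) = 20. Cumulative: 40
Frame 3: STRIKE. 10 + next two rolls (10+10) = 30. Cumulative: 70
Frame 4: STRIKE. 10 + next two rolls (10+2) = 22. Cumulative: 92
Frame 5: STRIKE. 10 + next two rolls (2+0) = 12. Cumulative: 104
Frame 6: OPEN (2+0=2). Cumulative: 106
Frame 7: STRIKE. 10 + next two rolls (10+1) = 21. Cumulative: 127
Frame 8: STRIKE. 10 + next two rolls (1+9) = 20. Cumulative: 147
Frame 9: SPARE (1+9=10). 10 + next roll (10) = 20. Cumulative: 167
Frame 10: STRIKE. Sum of all frame-10 rolls (10+0+10) = 20. Cumulative: 187

Answer: 187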